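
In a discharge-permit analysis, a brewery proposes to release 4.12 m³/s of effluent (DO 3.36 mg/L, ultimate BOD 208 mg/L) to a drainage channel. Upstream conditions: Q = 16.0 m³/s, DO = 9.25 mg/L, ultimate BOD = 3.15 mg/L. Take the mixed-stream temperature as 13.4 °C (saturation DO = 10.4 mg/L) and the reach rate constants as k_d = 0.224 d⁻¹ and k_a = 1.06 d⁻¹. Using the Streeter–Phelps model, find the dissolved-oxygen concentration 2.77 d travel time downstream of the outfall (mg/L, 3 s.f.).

DO ≈ 4.42 mg/L

Mixed DO = (16.0×9.25 + 4.12×3.36)/(16.0+4.12) = 161.8/20.12 = 8.044 mg/L.
Mixed L₀ = (16.0×3.15 + 4.12×208)/(20.12) = 907.4/20.12 = 45.10 mg/L.
Initial deficit D₀ = C_s − DO₀ = 10.4 − 8.044 = 2.356 mg/L.
D(2.77) = [0.224×45.10/(1.06−0.224)](e^(−0.224×2.77) − e^(−1.06×2.77)) + 2.356 e^(−1.06×2.77)
= 12.08 × (0.5377 − 0.05307) + 2.356 × 0.05307 = 5.981 mg/L.
DO = 10.4 − 5.981 = 4.419 mg/L.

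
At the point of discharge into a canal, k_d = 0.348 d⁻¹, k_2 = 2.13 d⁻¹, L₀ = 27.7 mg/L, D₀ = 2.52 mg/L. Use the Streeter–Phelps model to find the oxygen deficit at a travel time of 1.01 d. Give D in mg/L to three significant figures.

k_d L₀/(k_2−k_d) = 0.348×27.7/(2.13−0.348) = 9.640/1.782 = 5.409 mg/L.
e^(−k_d t) = e^(−0.348×1.010) = 0.7036; e^(−k_2 t) = e^(−2.13×1.010) = 0.1163.
D = 5.409 × (0.7036 − 0.1163) + 2.52 × 0.1163 = 3.177 + 0.2932 = 3.470 mg/L.

D ≈ 3.47 mg/L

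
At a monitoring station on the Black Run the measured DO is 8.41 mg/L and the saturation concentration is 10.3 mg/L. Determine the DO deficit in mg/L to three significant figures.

D ≈ 1.89 mg/L

D = C_s − C = 10.3 − 8.41 = 1.89 mg/L.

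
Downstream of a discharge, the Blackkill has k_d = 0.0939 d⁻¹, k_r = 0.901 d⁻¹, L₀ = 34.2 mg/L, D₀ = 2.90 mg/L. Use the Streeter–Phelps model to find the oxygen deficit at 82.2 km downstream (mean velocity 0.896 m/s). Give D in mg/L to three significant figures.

Travel time t = x/v = 82.2 km / (0.896 m/s) = 82200 m / 0.896 m/s = 91740 s = 1.062 d.
k_d L₀/(k_r−k_d) = 0.0939×34.2/(0.901−0.0939) = 3.211/0.8071 = 3.979 mg/L.
e^(−k_d t) = e^(−0.0939×1.062) = 0.9051; e^(−k_r t) = e^(−0.901×1.062) = 0.3842.
D = 3.979 × (0.9051 − 0.3842) + 2.90 × 0.3842 = 2.073 + 1.114 = 3.187 mg/L.

D ≈ 3.19 mg/L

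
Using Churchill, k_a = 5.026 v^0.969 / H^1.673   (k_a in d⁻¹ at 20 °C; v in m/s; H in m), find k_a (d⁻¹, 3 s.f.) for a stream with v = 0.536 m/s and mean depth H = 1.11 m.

k_a ≈ 2.31 d⁻¹

k_a = 5.026 × 0.536^0.969 / 1.11^1.673 = 5.026 × 0.5465 / 1.191 = 2.307 d⁻¹.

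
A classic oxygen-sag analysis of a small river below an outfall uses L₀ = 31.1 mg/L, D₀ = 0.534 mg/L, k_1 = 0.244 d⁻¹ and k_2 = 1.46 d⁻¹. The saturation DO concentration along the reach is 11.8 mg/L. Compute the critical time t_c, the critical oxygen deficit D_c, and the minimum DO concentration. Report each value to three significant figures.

t_c = [1/(k_2−k_1)] ln[(k_2/k_1)(1 − D₀(k_2−k_1)/(k_1 L₀))]
= [1/(1.46−0.244)] ln[(1.46/0.244)(1 − 0.534×1.216/(0.244×31.1))]
= (1/1.216) ln[5.984 × 0.9144] = 0.8224 × ln(5.472) = 0.8224 × 1.700 = 1.398 d.
L(t_c) = L₀ e^(−k_1 t_c) = 31.1 × 0.7110 = 22.11 mg/L, and at the critical point k_2 D_c = k_1 L, so D_c = (0.244/1.46) × 22.11 = 3.696 mg/L.
Minimum DO = C_s − D_c = 11.8 − 3.696 = 8.104 mg/L.

t_c ≈ 1.40 d; D_c ≈ 3.70 mg/L; min DO ≈ 8.10 mg/L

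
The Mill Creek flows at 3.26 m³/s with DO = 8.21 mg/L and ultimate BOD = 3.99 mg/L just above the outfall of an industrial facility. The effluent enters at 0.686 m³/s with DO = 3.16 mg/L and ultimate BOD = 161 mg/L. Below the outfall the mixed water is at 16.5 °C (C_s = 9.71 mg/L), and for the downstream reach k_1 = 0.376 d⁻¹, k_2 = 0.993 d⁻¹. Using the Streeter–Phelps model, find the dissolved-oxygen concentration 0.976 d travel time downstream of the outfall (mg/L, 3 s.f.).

Mixed DO = (3.26×8.21 + 0.686×3.16)/(3.26+0.686) = 28.93/3.946 = 7.332 mg/L.
Mixed L₀ = (3.26×3.99 + 0.686×161)/(3.946) = 123.5/3.946 = 31.29 mg/L.
Initial deficit D₀ = C_s − DO₀ = 9.71 − 7.332 = 2.378 mg/L.
D(0.976) = [0.376×31.29/(0.993−0.376)](e^(−0.376×0.976) − e^(−0.993×0.976)) + 2.378 e^(−0.993×0.976)
= 19.07 × (0.6928 − 0.3794) + 2.378 × 0.3794 = 6.878 mg/L.
DO = 9.71 − 6.878 = 2.832 mg/L.

DO ≈ 2.83 mg/L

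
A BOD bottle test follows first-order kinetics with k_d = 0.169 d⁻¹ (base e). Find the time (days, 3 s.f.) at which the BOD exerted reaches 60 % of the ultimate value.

t ≈ 5.42 d

y/L₀ = 1 − e^(−k_d t) = 0.60 ⇒ e^(−k_d t) = 0.400
t = −ln(0.400) / 0.169 = 0.9163 / 0.169 = 5.422 d.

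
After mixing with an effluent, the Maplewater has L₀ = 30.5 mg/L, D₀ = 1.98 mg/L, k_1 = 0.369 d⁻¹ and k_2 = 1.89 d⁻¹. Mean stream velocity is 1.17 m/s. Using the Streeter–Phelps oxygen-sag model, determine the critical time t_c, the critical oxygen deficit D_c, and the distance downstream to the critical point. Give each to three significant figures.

With k_2/k_1 = 5.122 and 1 − D₀(k_2−k_1)/(k_1 L₀) = 0.7324,
t_c = ln(5.122 × 0.7324) / (1.89 − 0.369) = ln(3.751) / 1.521 = 1.322/1.521 = 0.8692 d.
D_c = (k_1/k_2) L₀ e^(−k_1 t_c) = (0.369/1.89) × 30.5 × e^(−0.369×0.8692) = 0.1952 × 30.5 × 0.7256 = 4.321 mg/L.
x_c = v t_c = 1.17 m/s × 0.8692 d × 86400 s/d = 87870 m ≈ 87.9 km.

t_c ≈ 0.869 d; D_c ≈ 4.32 mg/L; x_c ≈ 87.9 km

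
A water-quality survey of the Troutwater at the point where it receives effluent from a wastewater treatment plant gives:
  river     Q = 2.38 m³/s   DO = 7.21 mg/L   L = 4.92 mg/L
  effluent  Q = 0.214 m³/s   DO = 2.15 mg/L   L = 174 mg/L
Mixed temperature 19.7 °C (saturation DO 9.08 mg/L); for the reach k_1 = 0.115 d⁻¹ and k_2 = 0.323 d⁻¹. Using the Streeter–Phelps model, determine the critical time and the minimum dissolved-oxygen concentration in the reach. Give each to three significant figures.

t_c ≈ 3.77 d; minimum DO ≈ 4.73 mg/L

Mixed DO = (2.38×7.21 + 0.214×2.15)/(2.38+0.214) = 17.62/2.594 = 6.793 mg/L.
Mixed L₀ = (2.38×4.92 + 0.214×174)/(2.594) = 48.95/2.594 = 18.87 mg/L.
Initial deficit D₀ = C_s − DO₀ = 9.08 − 6.793 = 2.287 mg/L.
t_c = (1/0.2080) ln[(0.323/0.115)(1 − 2.287×0.2080/(0.115×18.87))] = 4.808 × ln(2.193) = 3.775 d.
D_c = (0.115/0.323) × 18.87 × e^(−0.115×3.775) = 0.3560 × 18.87 × 0.6478 = 4.352 mg/L.
Minimum DO = 9.08 − 4.352 = 4.728 mg/L.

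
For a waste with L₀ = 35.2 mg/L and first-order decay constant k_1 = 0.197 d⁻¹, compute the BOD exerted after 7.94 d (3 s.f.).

y ≈ 27.8 mg/L

y_t = L₀(1 − e^(−k_1 t)) = 35.2 × (1 − e^(−0.197×7.94))
= 35.2 × (1 − 0.2093) = 35.2 × 0.7907 = 27.83 mg/L.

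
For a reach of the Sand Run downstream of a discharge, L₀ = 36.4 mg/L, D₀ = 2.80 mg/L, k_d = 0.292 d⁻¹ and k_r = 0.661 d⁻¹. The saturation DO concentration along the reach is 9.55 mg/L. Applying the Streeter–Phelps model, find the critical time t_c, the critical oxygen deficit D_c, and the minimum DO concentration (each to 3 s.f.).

t_c ≈ 1.94 d; D_c ≈ 9.13 mg/L; min DO ≈ 0.416 mg/L

At the critical point dD/dt = 0, so k_d L₀ e^(−k_d t) = k_r D. Substituting D(t) from the Streeter–Phelps equation and solving for t gives
t_c = ln[(k_r/k_d)(1 − D₀(k_r−k_d)/(k_d L₀))] / (k_r−k_d).
Here k_r−k_d = 0.3690 d⁻¹ and 1 − D₀(k_r−k_d)/(k_d L₀) = 1 − 2.80×0.3690/(0.292×36.4) = 0.9028, so
t_c = ln(2.264 × 0.9028) / 0.3690 = 0.7147 / 0.3690 = 1.937 d.
D_c = (k_d/k_r) L₀ e^(−k_d t_c) = (0.292/0.661) × 36.4 × e^(−0.292×1.937) = 0.4418 × 36.4 × 0.5680 = 9.134 mg/L.
Minimum DO = C_s − D_c = 9.55 − 9.134 = 0.4162 mg/L.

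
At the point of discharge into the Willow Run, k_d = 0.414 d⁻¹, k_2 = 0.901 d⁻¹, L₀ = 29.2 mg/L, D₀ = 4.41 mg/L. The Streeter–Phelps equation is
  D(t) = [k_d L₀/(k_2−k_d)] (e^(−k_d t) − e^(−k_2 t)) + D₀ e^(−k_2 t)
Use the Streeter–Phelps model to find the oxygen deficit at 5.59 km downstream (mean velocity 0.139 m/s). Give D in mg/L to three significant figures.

Travel time t = x/v = 5.59 km / (0.139 m/s) = 5590 m / 0.139 m/s = 40220 s = 0.4655 d.
k_d L₀/(k_2−k_d) = 0.414×29.2/(0.901−0.414) = 12.09/0.4870 = 24.82 mg/L.
e^(−k_d t) = e^(−0.414×0.4655) = 0.8247; e^(−k_2 t) = e^(−0.901×0.4655) = 0.6575.
D = 24.82 × (0.8247 − 0.6575) + 4.41 × 0.6575 = 4.152 + 2.899 = 7.052 mg/L.

D ≈ 7.05 mg/L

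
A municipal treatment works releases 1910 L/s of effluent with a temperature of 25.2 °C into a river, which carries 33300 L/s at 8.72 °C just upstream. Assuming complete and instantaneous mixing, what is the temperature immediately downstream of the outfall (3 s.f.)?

Flow-weighted mixing: C = (Q_r C_r + Q_w C_w)/(Q_r + Q_w)
= (33300×8.72 + 1910×25.2)/(33300 + 1910) = 338500/35210 = 9.614 °C.

9.61 °C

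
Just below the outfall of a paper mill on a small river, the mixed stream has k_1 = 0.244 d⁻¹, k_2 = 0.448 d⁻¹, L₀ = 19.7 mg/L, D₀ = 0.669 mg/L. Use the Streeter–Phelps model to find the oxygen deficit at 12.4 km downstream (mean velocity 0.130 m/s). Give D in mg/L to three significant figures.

D ≈ 4.04 mg/L

Travel time t = x/v = 12.4 km / (0.130 m/s) = 12400 m / 0.130 m/s = 95380 s = 1.104 d.
k_1 L₀/(k_2−k_1) = 0.244×19.7/(0.448−0.244) = 4.807/0.2040 = 23.56 mg/L.
e^(−k_1 t) = e^(−0.244×1.104) = 0.7639; e^(−k_2 t) = e^(−0.448×1.104) = 0.6098.
D = 23.56 × (0.7639 − 0.6098) + 0.669 × 0.6098 = 3.629 + 0.4080 = 4.037 mg/L.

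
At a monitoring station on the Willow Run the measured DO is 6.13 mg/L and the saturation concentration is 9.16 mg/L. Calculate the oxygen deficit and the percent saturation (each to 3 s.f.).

D = C_s − C = 9.16 − 6.13 = 3.03 mg/L.
% saturation = 6.13/9.16 × 100 = 66.9 %.

D ≈ 3.03 mg/L; 66.9 % saturation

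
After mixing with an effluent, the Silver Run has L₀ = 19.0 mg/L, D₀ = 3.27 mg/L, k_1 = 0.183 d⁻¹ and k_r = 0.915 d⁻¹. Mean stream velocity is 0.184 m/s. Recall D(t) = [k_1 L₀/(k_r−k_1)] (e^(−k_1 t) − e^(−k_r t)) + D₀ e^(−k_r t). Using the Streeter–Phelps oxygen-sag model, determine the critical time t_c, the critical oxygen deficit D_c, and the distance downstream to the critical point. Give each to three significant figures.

t_c = [1/(k_r−k_1)] ln[(k_r/k_1)(1 − D₀(k_r−k_1)/(k_1 L₀))]
= [1/(0.915−0.183)] ln[(0.915/0.183)(1 − 3.27×0.7320/(0.183×19.0))]
= (1/0.7320) ln[5.000 × 0.3116] = 1.366 × ln(1.558) = 1.366 × 0.4433 = 0.6056 d.
D_c = (k_1/k_r) L₀ e^(−k_1 t_c) = (0.183/0.915) × 19.0 × e^(−0.183×0.6056) = 0.2000 × 19.0 × 0.8951 = 3.401 mg/L.
x_c = v t_c = 0.184 m/s × 0.6056 d × 86400 s/d = 9628 m ≈ 9.63 km.

t_c ≈ 0.606 d; D_c ≈ 3.40 mg/L; x_c ≈ 9.63 km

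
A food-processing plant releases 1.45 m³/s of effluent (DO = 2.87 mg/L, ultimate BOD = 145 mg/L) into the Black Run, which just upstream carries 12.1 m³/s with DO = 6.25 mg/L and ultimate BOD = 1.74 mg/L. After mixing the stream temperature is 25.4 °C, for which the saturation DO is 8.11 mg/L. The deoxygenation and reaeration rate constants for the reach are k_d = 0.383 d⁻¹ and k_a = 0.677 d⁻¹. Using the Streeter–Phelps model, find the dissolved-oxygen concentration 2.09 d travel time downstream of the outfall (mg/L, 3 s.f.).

DO ≈ 2.99 mg/L

Mixed DO = (12.1×6.25 + 1.45×2.87)/(12.1+1.45) = 79.79/13.55 = 5.888 mg/L.
Mixed L₀ = (12.1×1.74 + 1.45×145)/(13.55) = 231.3/13.55 = 17.07 mg/L.
Initial deficit D₀ = C_s − DO₀ = 8.11 − 5.888 = 2.222 mg/L.
D(2.09) = [0.383×17.07/(0.677−0.383)](e^(−0.383×2.09) − e^(−0.677×2.09)) + 2.222 e^(−0.677×2.09)
= 22.24 × (0.4491 − 0.2429) + 2.222 × 0.2429 = 5.125 mg/L.
DO = 8.11 − 5.125 = 2.985 mg/L.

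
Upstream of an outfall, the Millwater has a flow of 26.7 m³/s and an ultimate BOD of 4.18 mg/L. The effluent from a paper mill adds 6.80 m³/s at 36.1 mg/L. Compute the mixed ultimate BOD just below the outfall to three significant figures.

Flow-weighted mixing: C = (Q_r C_r + Q_w C_w)/(Q_r + Q_w)
= (26.7×4.18 + 6.80×36.1)/(26.7 + 6.80) = 357.1/33.50 = 10.66 mg/L.

10.7 mg/L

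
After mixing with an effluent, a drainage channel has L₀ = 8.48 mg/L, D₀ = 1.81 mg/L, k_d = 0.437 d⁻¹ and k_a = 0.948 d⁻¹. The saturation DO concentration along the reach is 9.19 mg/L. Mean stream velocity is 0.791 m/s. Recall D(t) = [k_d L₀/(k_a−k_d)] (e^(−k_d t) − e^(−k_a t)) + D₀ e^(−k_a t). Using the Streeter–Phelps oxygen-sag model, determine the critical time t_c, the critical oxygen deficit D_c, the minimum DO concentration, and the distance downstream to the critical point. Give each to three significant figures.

With k_a/k_d = 2.169 and 1 − D₀(k_a−k_d)/(k_d L₀) = 0.7504,
t_c = ln(2.169 × 0.7504) / (0.948 − 0.437) = ln(1.628) / 0.5110 = 0.4873/0.5110 = 0.9536 d.
D_c = (k_d/k_a) L₀ e^(−k_d t_c) = (0.437/0.948) × 8.48 × e^(−0.437×0.9536) = 0.4610 × 8.48 × 0.6592 = 2.577 mg/L.
Minimum DO = C_s − D_c = 9.19 − 2.577 = 6.613 mg/L.
x_c = v t_c = 0.791 m/s × 0.9536 d × 86400 s/d = 65170 m ≈ 65.2 km.

t_c ≈ 0.954 d; D_c ≈ 2.58 mg/L; min DO ≈ 6.61 mg/L; x_c ≈ 65.2 km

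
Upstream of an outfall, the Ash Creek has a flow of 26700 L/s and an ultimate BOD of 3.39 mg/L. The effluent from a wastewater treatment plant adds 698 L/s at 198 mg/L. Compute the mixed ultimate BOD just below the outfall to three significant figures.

Flow-weighted mixing: C = (Q_r C_r + Q_w C_w)/(Q_r + Q_w)
= (26700×3.39 + 698×198)/(26700 + 698) = 228700/27400 = 8.348 mg/L.

8.35 mg/L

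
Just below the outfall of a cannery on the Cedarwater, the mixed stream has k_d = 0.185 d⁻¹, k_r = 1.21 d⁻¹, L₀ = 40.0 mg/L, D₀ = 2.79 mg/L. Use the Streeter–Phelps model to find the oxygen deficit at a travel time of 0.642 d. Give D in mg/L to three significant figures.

D ≈ 4.37 mg/L

k_d L₀/(k_r−k_d) = 0.185×40.0/(1.21−0.185) = 7.400/1.025 = 7.220 mg/L.
e^(−k_d t) = e^(−0.185×0.6420) = 0.8880; e^(−k_r t) = e^(−1.21×0.6420) = 0.4599.
D = 7.220 × (0.8880 − 0.4599) + 2.79 × 0.4599 = 3.091 + 1.283 = 4.374 mg/L.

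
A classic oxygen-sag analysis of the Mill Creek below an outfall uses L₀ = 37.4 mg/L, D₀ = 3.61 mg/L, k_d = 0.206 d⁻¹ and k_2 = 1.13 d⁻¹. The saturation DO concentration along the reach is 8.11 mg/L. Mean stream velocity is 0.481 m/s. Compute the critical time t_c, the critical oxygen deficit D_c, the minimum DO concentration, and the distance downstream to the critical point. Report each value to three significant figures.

t_c ≈ 1.23 d; D_c ≈ 5.29 mg/L; min DO ≈ 2.82 mg/L; x_c ≈ 51.0 km

With k_2/k_d = 5.485 and 1 − D₀(k_2−k_d)/(k_d L₀) = 0.5670,
t_c = ln(5.485 × 0.5670) / (1.13 − 0.206) = ln(3.111) / 0.9240 = 1.135/0.9240 = 1.228 d.
D_c = (k_d/k_2) L₀ e^(−k_d t_c) = (0.206/1.13) × 37.4 × e^(−0.206×1.228) = 0.1823 × 37.4 × 0.7765 = 5.294 mg/L.
Minimum DO = C_s − D_c = 8.11 − 5.294 = 2.816 mg/L.
x_c = v t_c = 0.481 m/s × 1.228 d × 86400 s/d = 51040 m ≈ 51.0 km.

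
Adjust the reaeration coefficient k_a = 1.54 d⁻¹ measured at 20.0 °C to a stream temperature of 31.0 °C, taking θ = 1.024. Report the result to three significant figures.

k_a(T₂) = k_a(T₁) · θ^(T₂−T₁) = 1.54 × 1.024^(31.0−20.0)
= 1.54 × 1.024^11.0 = 1.54 × 1.298 = 1.999 d⁻¹.

k_a ≈ 2.00 d⁻¹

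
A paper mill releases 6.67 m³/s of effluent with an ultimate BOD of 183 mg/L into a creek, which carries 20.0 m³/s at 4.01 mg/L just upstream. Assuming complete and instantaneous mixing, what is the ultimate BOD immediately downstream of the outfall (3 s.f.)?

Flow-weighted mixing: C = (Q_r C_r + Q_w C_w)/(Q_r + Q_w)
= (20.0×4.01 + 6.67×183)/(20.0 + 6.67) = 1301/26.67 = 48.77 mg/L.

48.8 mg/L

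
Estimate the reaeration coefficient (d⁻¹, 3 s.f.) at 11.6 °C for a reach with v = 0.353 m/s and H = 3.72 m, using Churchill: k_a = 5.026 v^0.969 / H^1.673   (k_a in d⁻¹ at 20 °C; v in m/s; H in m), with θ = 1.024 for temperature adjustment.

k_a ≈ 0.167 d⁻¹

k_a(20) = 5.026 × 0.353^0.969 / 3.72^1.673 = 5.026 × 0.3646 / 9.006 = 0.2035 d⁻¹.
k_a(11.6) = 0.2035 × 1.024^(11.6−20) = 0.2035 × 0.8194 = 0.1667 d⁻¹.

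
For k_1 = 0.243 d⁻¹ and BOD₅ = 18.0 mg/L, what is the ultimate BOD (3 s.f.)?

BOD₅ = L₀(1 − e^(−5k_1)) ⇒ L₀ = BOD₅ / (1 − e^(−5×0.243))
= 18.0 / (1 − 0.2967) = 18.0 / 0.7033 = 25.59 mg/L.

L₀ ≈ 25.6 mg/L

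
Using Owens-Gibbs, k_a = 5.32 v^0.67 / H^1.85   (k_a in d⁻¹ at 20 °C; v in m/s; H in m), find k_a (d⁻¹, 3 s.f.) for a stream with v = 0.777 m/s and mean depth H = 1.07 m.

k_a ≈ 3.96 d⁻¹

k_a = 5.32 × 0.777^0.67 / 1.07^1.85 = 5.32 × 0.8445 / 1.133 = 3.964 d⁻¹.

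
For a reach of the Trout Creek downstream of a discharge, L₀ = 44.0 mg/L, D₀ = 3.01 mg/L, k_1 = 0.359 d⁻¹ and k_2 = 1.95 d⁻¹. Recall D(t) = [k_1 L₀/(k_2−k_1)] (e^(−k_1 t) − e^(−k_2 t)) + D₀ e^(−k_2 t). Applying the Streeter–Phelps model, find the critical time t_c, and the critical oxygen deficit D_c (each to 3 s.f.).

t_c ≈ 0.837 d; D_c ≈ 6.00 mg/L

t_c = [1/(k_2−k_1)] ln[(k_2/k_1)(1 − D₀(k_2−k_1)/(k_1 L₀))]
= [1/(1.95−0.359)] ln[(1.95/0.359)(1 − 3.01×1.591/(0.359×44.0))]
= (1/1.591) ln[5.432 × 0.6968] = 0.6285 × ln(3.785) = 0.6285 × 1.331 = 0.8366 d.
L(t_c) = L₀ e^(−k_1 t_c) = 44.0 × 0.7406 = 32.58 mg/L, and at the critical point k_2 D_c = k_1 L, so D_c = (0.359/1.95) × 32.58 = 5.999 mg/L.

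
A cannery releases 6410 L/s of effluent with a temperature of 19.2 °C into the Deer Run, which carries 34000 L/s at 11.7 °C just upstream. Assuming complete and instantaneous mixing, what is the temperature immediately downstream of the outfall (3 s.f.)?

Flow-weighted mixing: C = (Q_r C_r + Q_w C_w)/(Q_r + Q_w)
= (34000×11.7 + 6410×19.2)/(34000 + 6410) = 520900/40410 = 12.89 °C.

12.9 °C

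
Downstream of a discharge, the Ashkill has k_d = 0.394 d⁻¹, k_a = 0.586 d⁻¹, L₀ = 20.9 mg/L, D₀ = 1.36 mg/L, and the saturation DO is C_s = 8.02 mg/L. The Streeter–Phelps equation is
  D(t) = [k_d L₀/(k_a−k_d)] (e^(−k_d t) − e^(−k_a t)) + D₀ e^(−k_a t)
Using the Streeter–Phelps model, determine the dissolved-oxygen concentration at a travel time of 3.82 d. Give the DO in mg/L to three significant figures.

k_d L₀/(k_a−k_d) = 0.394×20.9/(0.586−0.394) = 8.235/0.1920 = 42.89 mg/L.
e^(−k_d t) = e^(−0.394×3.820) = 0.2220; e^(−k_a t) = e^(−0.586×3.820) = 0.1066.
D = 42.89 × (0.2220 − 0.1066) + 1.36 × 0.1066 = 4.949 + 0.1450 = 5.094 mg/L.
DO = C_s − D = 8.02 − 5.094 = 2.926 mg/L.

DO ≈ 2.93 mg/L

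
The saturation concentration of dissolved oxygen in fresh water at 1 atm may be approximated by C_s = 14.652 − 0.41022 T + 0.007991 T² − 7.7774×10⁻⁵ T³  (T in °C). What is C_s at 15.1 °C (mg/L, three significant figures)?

C_s ≈ 10.0 mg/L

C_s = 14.652 − 0.41022×15.1 + 0.007991×15.1² − 7.7774×10⁻⁵×15.1³ = 10.01 mg/L.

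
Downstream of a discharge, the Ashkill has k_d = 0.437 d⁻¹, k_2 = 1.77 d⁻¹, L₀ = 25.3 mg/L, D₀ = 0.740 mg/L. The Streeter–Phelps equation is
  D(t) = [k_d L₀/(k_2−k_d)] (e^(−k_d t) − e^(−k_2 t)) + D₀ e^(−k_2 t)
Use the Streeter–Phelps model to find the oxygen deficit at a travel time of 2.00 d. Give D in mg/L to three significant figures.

k_d L₀/(k_2−k_d) = 0.437×25.3/(1.77−0.437) = 11.06/1.333 = 8.294 mg/L.
e^(−k_d t) = e^(−0.437×2.000) = 0.4173; e^(−k_2 t) = e^(−1.77×2.000) = 0.02901.
D = 8.294 × (0.4173 − 0.02901) + 0.740 × 0.02901 = 3.220 + 0.02147 = 3.242 mg/L.

D ≈ 3.24 mg/L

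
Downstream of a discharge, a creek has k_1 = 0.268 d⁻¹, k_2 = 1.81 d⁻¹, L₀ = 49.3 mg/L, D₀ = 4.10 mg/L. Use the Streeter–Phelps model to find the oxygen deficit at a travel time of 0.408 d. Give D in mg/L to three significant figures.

D ≈ 5.55 mg/L

k_1 L₀/(k_2−k_1) = 0.268×49.3/(1.81−0.268) = 13.21/1.542 = 8.568 mg/L.
e^(−k_1 t) = e^(−0.268×0.4080) = 0.8964; e^(−k_2 t) = e^(−1.81×0.4080) = 0.4778.
D = 8.568 × (0.8964 − 0.4778) + 4.10 × 0.4778 = 3.587 + 1.959 = 5.546 mg/L.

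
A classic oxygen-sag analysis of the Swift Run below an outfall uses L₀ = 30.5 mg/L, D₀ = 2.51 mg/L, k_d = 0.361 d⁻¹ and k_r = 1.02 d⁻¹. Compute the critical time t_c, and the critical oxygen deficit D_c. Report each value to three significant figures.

t_c = [1/(k_r−k_d)] ln[(k_r/k_d)(1 − D₀(k_r−k_d)/(k_d L₀))]
= [1/(1.02−0.361)] ln[(1.02/0.361)(1 − 2.51×0.6590/(0.361×30.5))]
= (1/0.6590) ln[2.825 × 0.8498] = 1.517 × ln(2.401) = 1.517 × 0.8759 = 1.329 d.
D_c = (k_d/k_r) L₀ e^(−k_d t_c) = (0.361/1.02) × 30.5 × e^(−0.361×1.329) = 0.3539 × 30.5 × 0.6189 = 6.681 mg/L.

t_c ≈ 1.33 d; D_c ≈ 6.68 mg/L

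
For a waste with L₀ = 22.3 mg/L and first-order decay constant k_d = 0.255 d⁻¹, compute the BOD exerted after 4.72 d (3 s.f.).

y ≈ 15.6 mg/L

y_t = L₀(1 − e^(−k_d t)) = 22.3 × (1 − e^(−0.255×4.72))
= 22.3 × (1 − 0.3001) = 22.3 × 0.6999 = 15.61 mg/L.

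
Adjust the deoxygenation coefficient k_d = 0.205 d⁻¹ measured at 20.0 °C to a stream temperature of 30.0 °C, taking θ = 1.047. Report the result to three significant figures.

k_d(T₂) = k_d(T₁) · θ^(T₂−T₁) = 0.205 × 1.047^(30.0−20.0)
= 0.205 × 1.047^10.0 = 0.205 × 1.583 = 0.3245 d⁻¹.

k_d ≈ 0.325 d⁻¹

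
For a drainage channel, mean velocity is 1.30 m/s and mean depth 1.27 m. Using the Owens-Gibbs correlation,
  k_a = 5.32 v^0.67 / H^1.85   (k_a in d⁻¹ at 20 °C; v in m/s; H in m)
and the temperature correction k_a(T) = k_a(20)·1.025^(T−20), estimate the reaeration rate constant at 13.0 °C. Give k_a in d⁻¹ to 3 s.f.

k_a ≈ 3.43 d⁻¹

k_a(20) = 5.32 × 1.30^0.67 / 1.27^1.85 = 5.32 × 1.192 / 1.556 = 4.076 d⁻¹.
k_a(13.0) = 4.076 × 1.025^(13.0−20) = 4.076 × 0.8413 = 3.429 d⁻¹.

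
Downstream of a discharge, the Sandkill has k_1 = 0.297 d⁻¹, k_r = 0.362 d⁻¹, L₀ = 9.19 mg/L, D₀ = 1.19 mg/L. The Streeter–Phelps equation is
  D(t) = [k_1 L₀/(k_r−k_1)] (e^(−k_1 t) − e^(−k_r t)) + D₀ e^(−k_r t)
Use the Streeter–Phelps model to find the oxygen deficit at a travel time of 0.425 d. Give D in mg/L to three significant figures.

D ≈ 2.03 mg/L

k_1 L₀/(k_r−k_1) = 0.297×9.19/(0.362−0.297) = 2.729/0.06500 = 41.99 mg/L.
e^(−k_1 t) = e^(−0.297×0.4250) = 0.8814; e^(−k_r t) = e^(−0.362×0.4250) = 0.8574.
D = 41.99 × (0.8814 − 0.8574) + 1.19 × 0.8574 = 1.008 + 1.020 = 2.029 mg/L.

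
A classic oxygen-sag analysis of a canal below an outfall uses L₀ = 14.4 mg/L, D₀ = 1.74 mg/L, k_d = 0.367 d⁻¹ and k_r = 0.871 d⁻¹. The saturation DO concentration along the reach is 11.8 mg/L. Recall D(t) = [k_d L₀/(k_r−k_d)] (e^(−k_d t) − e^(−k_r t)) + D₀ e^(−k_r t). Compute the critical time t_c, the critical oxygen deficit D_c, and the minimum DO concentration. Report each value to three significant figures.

t_c ≈ 1.35 d; D_c ≈ 3.69 mg/L; min DO ≈ 8.11 mg/L

With k_r/k_d = 2.373 and 1 − D₀(k_r−k_d)/(k_d L₀) = 0.8341,
t_c = ln(2.373 × 0.8341) / (0.871 − 0.367) = ln(1.979) / 0.5040 = 0.6828/0.5040 = 1.355 d.
D_c = (k_d/k_r) L₀ e^(−k_d t_c) = (0.367/0.871) × 14.4 × e^(−0.367×1.355) = 0.4214 × 14.4 × 0.6082 = 3.690 mg/L.
Minimum DO = C_s − D_c = 11.8 − 3.690 = 8.110 mg/L.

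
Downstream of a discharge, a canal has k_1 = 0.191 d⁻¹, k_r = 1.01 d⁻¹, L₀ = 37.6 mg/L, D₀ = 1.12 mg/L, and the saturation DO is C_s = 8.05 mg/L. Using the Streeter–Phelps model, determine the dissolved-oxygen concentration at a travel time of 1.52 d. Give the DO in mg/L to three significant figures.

DO ≈ 3.14 mg/L

k_1 L₀/(k_r−k_1) = 0.191×37.6/(1.01−0.191) = 7.182/0.8190 = 8.769 mg/L.
e^(−k_1 t) = e^(−0.191×1.520) = 0.7480; e^(−k_r t) = e^(−1.01×1.520) = 0.2154.
D = 8.769 × (0.7480 − 0.2154) + 1.12 × 0.2154 = 4.670 + 0.2413 = 4.912 mg/L.
DO = C_s − D = 8.05 − 4.912 = 3.138 mg/L.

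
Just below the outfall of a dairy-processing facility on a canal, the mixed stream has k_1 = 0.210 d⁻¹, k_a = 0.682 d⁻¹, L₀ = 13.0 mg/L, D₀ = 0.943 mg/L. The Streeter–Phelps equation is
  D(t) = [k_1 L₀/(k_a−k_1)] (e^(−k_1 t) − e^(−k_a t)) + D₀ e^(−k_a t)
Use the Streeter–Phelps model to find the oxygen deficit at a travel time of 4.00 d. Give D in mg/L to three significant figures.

D ≈ 2.18 mg/L

k_1 L₀/(k_a−k_1) = 0.210×13.0/(0.682−0.210) = 2.730/0.4720 = 5.784 mg/L.
e^(−k_1 t) = e^(−0.210×4.000) = 0.4317; e^(−k_a t) = e^(−0.682×4.000) = 0.06535.
D = 5.784 × (0.4317 − 0.06535) + 0.943 × 0.06535 = 2.119 + 0.06162 = 2.181 mg/L.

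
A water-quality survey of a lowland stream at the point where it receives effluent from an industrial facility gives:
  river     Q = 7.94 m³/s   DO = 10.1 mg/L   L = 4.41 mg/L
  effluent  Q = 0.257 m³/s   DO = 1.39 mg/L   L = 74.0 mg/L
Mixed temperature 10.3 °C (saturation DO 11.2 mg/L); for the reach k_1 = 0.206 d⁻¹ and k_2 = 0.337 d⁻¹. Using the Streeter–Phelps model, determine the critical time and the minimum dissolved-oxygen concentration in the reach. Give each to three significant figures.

t_c ≈ 2.67 d; minimum DO ≈ 8.88 mg/L

Mixed DO = (7.94×10.1 + 0.257×1.39)/(7.94+0.257) = 80.55/8.197 = 9.827 mg/L.
Mixed L₀ = (7.94×4.41 + 0.257×74.0)/(8.197) = 54.03/8.197 = 6.592 mg/L.
Initial deficit D₀ = C_s − DO₀ = 11.2 − 9.827 = 1.373 mg/L.
t_c = (1/0.1310) ln[(0.337/0.206)(1 − 1.373×0.1310/(0.206×6.592))] = 7.634 × ln(1.419) = 2.673 d.
D_c = (0.206/0.337) × 6.592 × e^(−0.206×2.673) = 0.6113 × 6.592 × 0.5766 = 2.323 mg/L.
Minimum DO = 11.2 − 2.323 = 8.877 mg/L.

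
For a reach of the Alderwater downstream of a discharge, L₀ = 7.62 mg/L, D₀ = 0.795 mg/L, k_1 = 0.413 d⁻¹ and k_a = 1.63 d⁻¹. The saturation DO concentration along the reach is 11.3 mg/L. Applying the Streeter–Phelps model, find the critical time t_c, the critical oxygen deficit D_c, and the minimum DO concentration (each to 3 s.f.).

With k_a/k_1 = 3.947 and 1 − D₀(k_a−k_1)/(k_1 L₀) = 0.6926,
t_c = ln(3.947 × 0.6926) / (1.63 − 0.413) = ln(2.733) / 1.217 = 1.006/1.217 = 0.8262 d.
L(t_c) = L₀ e^(−k_1 t_c) = 7.62 × 0.7109 = 5.417 mg/L, and at the critical point k_a D_c = k_1 L, so D_c = (0.413/1.63) × 5.417 = 1.373 mg/L.
Minimum DO = C_s − D_c = 11.3 − 1.373 = 9.927 mg/L.

t_c ≈ 0.826 d; D_c ≈ 1.37 mg/L; min DO ≈ 9.93 mg/L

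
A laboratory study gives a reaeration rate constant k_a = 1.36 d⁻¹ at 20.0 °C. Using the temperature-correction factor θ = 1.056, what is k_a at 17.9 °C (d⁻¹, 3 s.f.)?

k_a ≈ 1.21 d⁻¹

k_a(T₂) = k_a(T₁) · θ^(T₂−T₁) = 1.36 × 1.056^(17.9−20.0)
= 1.36 × 1.056^-2.10 = 1.36 × 0.8919 = 1.213 d⁻¹.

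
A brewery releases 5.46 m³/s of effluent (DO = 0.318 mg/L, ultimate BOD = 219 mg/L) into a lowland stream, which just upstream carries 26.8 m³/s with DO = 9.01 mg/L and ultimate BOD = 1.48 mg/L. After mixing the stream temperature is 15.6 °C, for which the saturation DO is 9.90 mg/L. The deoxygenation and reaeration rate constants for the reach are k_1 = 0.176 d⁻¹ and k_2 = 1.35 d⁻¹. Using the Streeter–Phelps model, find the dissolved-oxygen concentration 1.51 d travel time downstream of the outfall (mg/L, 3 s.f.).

DO ≈ 5.94 mg/L

Mixed DO = (26.8×9.01 + 5.46×0.318)/(26.8+5.46) = 243.2/32.26 = 7.539 mg/L.
Mixed L₀ = (26.8×1.48 + 5.46×219)/(32.26) = 1235/32.26 = 38.30 mg/L.
Initial deficit D₀ = C_s − DO₀ = 9.90 − 7.539 = 2.361 mg/L.
D(1.51) = [0.176×38.30/(1.35−0.176)](e^(−0.176×1.51) − e^(−1.35×1.51)) + 2.361 e^(−1.35×1.51)
= 5.741 × (0.7666 − 0.1302) + 2.361 × 0.1302 = 3.961 mg/L.
DO = 9.90 − 3.961 = 5.939 mg/L.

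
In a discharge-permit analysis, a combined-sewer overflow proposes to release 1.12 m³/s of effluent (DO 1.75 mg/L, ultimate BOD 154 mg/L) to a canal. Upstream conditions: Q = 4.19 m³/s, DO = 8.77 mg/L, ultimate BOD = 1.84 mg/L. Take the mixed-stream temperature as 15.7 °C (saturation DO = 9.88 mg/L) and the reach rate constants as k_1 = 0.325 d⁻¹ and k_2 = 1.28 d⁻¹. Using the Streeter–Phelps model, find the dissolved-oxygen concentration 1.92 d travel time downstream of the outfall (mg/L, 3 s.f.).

DO ≈ 4.46 mg/L

Mixed DO = (4.19×8.77 + 1.12×1.75)/(4.19+1.12) = 38.71/5.310 = 7.289 mg/L.
Mixed L₀ = (4.19×1.84 + 1.12×154)/(5.310) = 180.2/5.310 = 33.93 mg/L.
Initial deficit D₀ = C_s − DO₀ = 9.88 − 7.289 = 2.591 mg/L.
D(1.92) = [0.325×33.93/(1.28−0.325)](e^(−0.325×1.92) − e^(−1.28×1.92)) + 2.591 e^(−1.28×1.92)
= 11.55 × (0.5358 − 0.08564) + 2.591 × 0.08564 = 5.420 mg/L.
DO = 9.88 − 5.420 = 4.460 mg/L.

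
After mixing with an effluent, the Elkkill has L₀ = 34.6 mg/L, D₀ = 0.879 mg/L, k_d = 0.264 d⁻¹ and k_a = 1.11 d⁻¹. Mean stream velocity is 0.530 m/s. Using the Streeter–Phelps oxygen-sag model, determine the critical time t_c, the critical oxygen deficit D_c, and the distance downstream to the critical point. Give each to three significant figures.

t_c ≈ 1.60 d; D_c ≈ 5.40 mg/L; x_c ≈ 73.1 km

t_c = [1/(k_a−k_d)] ln[(k_a/k_d)(1 − D₀(k_a−k_d)/(k_d L₀))]
= [1/(1.11−0.264)] ln[(1.11/0.264)(1 − 0.879×0.8460/(0.264×34.6))]
= (1/0.8460) ln[4.205 × 0.9186] = 1.182 × ln(3.862) = 1.182 × 1.351 = 1.597 d.
D_c = (k_d/k_a) L₀ e^(−k_d t_c) = (0.264/1.11) × 34.6 × e^(−0.264×1.597) = 0.2378 × 34.6 × 0.6560 = 5.398 mg/L.
x_c = v t_c = 0.530 m/s × 1.597 d × 86400 s/d = 73140 m ≈ 73.1 km.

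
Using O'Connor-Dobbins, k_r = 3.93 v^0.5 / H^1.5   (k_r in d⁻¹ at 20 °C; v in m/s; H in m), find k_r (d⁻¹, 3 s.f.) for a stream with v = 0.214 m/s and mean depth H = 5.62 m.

k_r = 3.93 × 0.214^0.5 / 5.62^1.5 = 3.93 × 0.4626 / 13.32 = 0.1365 d⁻¹.

k_r ≈ 0.136 d⁻¹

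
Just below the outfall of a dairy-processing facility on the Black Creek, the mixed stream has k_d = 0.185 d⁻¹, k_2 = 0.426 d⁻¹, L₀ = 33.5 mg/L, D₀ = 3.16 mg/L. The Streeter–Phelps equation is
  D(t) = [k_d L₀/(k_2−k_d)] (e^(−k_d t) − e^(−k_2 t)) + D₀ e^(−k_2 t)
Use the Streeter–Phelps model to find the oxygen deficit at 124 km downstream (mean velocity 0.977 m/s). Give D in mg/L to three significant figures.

D ≈ 7.53 mg/L

Travel time t = x/v = 124 km / (0.977 m/s) = 124000 m / 0.977 m/s = 126900 s = 1.469 d.
k_d L₀/(k_2−k_d) = 0.185×33.5/(0.426−0.185) = 6.197/0.2410 = 25.72 mg/L.
e^(−k_d t) = e^(−0.185×1.469) = 0.7620; e^(−k_2 t) = e^(−0.426×1.469) = 0.5348.
D = 25.72 × (0.7620 − 0.5348) + 3.16 × 0.5348 = 5.842 + 1.690 = 7.533 mg/L.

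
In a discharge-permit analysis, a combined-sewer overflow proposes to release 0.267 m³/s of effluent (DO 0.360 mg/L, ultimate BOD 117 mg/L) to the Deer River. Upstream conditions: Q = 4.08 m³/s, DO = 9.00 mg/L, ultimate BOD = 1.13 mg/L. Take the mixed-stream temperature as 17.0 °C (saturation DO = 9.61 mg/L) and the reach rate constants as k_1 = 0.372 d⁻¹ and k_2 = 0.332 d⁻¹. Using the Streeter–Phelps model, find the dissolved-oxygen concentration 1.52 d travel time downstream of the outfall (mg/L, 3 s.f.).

Mixed DO = (4.08×9.00 + 0.267×0.360)/(4.08+0.267) = 36.82/4.347 = 8.469 mg/L.
Mixed L₀ = (4.08×1.13 + 0.267×117)/(4.347) = 35.85/4.347 = 8.247 mg/L.
Initial deficit D₀ = C_s − DO₀ = 9.61 − 8.469 = 1.141 mg/L.
D(1.52) = [0.372×8.247/(0.332−0.372)](e^(−0.372×1.52) − e^(−0.332×1.52)) + 1.141 e^(−0.332×1.52)
= -76.70 × (0.5681 − 0.6037) + 1.141 × 0.6037 = 3.420 mg/L.
DO = 9.61 − 3.420 = 6.190 mg/L.

DO ≈ 6.19 mg/L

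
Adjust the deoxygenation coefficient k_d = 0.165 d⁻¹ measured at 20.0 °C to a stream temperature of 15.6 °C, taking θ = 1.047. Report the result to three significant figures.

k_d(T₂) = k_d(T₁) · θ^(T₂−T₁) = 0.165 × 1.047^(15.6−20.0)
= 0.165 × 1.047^-4.40 = 0.165 × 0.8170 = 0.1348 d⁻¹.

k_d ≈ 0.135 d⁻¹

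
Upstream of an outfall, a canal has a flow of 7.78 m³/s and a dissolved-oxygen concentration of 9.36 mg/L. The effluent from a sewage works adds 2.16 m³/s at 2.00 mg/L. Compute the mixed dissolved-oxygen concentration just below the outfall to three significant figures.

Flow-weighted mixing: C = (Q_r C_r + Q_w C_w)/(Q_r + Q_w)
= (7.78×9.36 + 2.16×2.00)/(7.78 + 2.16) = 77.14/9.940 = 7.761 mg/L.

7.76 mg/L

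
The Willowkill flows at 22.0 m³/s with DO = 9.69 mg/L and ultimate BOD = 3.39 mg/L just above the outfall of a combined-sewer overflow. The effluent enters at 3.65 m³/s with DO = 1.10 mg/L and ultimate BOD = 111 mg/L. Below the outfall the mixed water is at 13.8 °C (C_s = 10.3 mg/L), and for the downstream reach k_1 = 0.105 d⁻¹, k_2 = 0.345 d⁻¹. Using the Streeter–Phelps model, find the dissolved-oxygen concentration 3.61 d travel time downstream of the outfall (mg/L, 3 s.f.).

Mixed DO = (22.0×9.69 + 3.65×1.10)/(22.0+3.65) = 217.2/25.65 = 8.468 mg/L.
Mixed L₀ = (22.0×3.39 + 3.65×111)/(25.65) = 479.7/25.65 = 18.70 mg/L.
Initial deficit D₀ = C_s − DO₀ = 10.3 − 8.468 = 1.832 mg/L.
D(3.61) = [0.105×18.70/(0.345−0.105)](e^(−0.105×3.61) − e^(−0.345×3.61)) + 1.832 e^(−0.345×3.61)
= 8.183 × (0.6845 − 0.2878) + 1.832 × 0.2878 = 3.773 mg/L.
DO = 10.3 − 3.773 = 6.527 mg/L.

DO ≈ 6.53 mg/L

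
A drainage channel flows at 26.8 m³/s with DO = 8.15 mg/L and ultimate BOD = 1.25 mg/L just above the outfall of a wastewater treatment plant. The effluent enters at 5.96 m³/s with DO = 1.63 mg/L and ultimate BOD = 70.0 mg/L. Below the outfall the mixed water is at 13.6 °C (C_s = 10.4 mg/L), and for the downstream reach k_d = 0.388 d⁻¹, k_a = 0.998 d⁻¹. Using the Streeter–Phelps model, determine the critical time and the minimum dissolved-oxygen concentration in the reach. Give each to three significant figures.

Mixed DO = (26.8×8.15 + 5.96×1.63)/(26.8+5.96) = 228.1/32.76 = 6.964 mg/L.
Mixed L₀ = (26.8×1.25 + 5.96×70.0)/(32.76) = 450.7/32.76 = 13.76 mg/L.
Initial deficit D₀ = C_s − DO₀ = 10.4 − 6.964 = 3.436 mg/L.
t_c = (1/0.6100) ln[(0.998/0.388)(1 − 3.436×0.6100/(0.388×13.76))] = 1.639 × ln(1.562) = 0.7312 d.
D_c = (0.388/0.998) × 13.76 × e^(−0.388×0.7312) = 0.3888 × 13.76 × 0.7530 = 4.027 mg/L.
Minimum DO = 10.4 − 4.027 = 6.373 mg/L.

t_c ≈ 0.731 d; minimum DO ≈ 6.37 mg/L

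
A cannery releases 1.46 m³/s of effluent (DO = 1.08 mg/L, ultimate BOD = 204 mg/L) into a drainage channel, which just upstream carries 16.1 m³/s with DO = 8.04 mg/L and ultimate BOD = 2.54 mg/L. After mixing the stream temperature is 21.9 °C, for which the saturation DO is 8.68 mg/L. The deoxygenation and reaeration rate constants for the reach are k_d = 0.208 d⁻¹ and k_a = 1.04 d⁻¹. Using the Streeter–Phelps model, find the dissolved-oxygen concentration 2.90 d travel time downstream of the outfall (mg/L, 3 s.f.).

Mixed DO = (16.1×8.04 + 1.46×1.08)/(16.1+1.46) = 131.0/17.56 = 7.461 mg/L.
Mixed L₀ = (16.1×2.54 + 1.46×204)/(17.56) = 338.7/17.56 = 19.29 mg/L.
Initial deficit D₀ = C_s − DO₀ = 8.68 − 7.461 = 1.219 mg/L.
D(2.90) = [0.208×19.29/(1.04−0.208)](e^(−0.208×2.90) − e^(−1.04×2.90)) + 1.219 e^(−1.04×2.90)
= 4.823 × (0.5471 − 0.04900) + 1.219 × 0.04900 = 2.462 mg/L.
DO = 8.68 − 2.462 = 6.218 mg/L.

DO ≈ 6.22 mg/L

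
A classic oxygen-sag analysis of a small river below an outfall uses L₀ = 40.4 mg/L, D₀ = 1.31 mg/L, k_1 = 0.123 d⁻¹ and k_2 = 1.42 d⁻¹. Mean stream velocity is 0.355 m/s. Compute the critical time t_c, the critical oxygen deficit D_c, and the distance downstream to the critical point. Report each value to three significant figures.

With k_2/k_1 = 11.54 and 1 − D₀(k_2−k_1)/(k_1 L₀) = 0.6581,
t_c = ln(11.54 × 0.6581) / (1.42 − 0.123) = ln(7.597) / 1.297 = 2.028/1.297 = 1.563 d.
L(t_c) = L₀ e^(−k_1 t_c) = 40.4 × 0.8251 = 33.33 mg/L, and at the critical point k_2 D_c = k_1 L, so D_c = (0.123/1.42) × 33.33 = 2.887 mg/L.
x_c = v t_c = 0.355 m/s × 1.563 d × 86400 s/d = 47950 m ≈ 48.0 km.

t_c ≈ 1.56 d; D_c ≈ 2.89 mg/L; x_c ≈ 48.0 km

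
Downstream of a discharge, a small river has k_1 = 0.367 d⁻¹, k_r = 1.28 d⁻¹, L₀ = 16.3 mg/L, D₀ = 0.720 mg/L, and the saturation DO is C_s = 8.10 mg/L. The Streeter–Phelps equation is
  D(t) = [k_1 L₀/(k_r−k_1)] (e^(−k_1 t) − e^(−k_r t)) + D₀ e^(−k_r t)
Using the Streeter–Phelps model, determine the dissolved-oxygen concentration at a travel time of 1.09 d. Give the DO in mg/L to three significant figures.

k_1 L₀/(k_r−k_1) = 0.367×16.3/(1.28−0.367) = 5.982/0.9130 = 6.552 mg/L.
e^(−k_1 t) = e^(−0.367×1.090) = 0.6703; e^(−k_r t) = e^(−1.28×1.090) = 0.2478.
D = 6.552 × (0.6703 − 0.2478) + 0.720 × 0.2478 = 2.768 + 0.1784 = 2.947 mg/L.
DO = C_s − D = 8.10 − 2.947 = 5.153 mg/L.

DO ≈ 5.15 mg/L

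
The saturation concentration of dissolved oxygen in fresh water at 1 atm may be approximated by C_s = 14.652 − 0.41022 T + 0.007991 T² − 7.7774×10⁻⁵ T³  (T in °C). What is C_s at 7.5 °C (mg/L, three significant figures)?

C_s ≈ 12.0 mg/L

C_s = 14.652 − 0.41022×7.5 + 0.007991×7.5² − 7.7774×10⁻⁵×7.5³ = 11.99 mg/L.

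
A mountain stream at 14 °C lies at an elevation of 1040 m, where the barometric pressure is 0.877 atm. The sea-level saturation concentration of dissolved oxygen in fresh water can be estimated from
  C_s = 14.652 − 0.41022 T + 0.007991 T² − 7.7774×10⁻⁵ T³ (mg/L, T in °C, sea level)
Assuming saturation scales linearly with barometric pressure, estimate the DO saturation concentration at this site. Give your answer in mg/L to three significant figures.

At sea level: C_s = 14.652 − 0.41022×14 + 0.007991×14² − 7.7774×10⁻⁵×14³ = 10.26 mg/L.
Pressure correction: C_s' = 10.26 × 0.877 = 9.000 mg/L.

C_s ≈ 9.00 mg/L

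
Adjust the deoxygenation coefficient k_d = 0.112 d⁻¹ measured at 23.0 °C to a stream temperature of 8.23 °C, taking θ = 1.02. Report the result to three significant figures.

k_d ≈ 0.0836 d⁻¹

k_d(T₂) = k_d(T₁) · θ^(T₂−T₁) = 0.112 × 1.02^(8.23−23.0)
= 0.112 × 1.02^-14.8 = 0.112 × 0.7464 = 0.08360 d⁻¹.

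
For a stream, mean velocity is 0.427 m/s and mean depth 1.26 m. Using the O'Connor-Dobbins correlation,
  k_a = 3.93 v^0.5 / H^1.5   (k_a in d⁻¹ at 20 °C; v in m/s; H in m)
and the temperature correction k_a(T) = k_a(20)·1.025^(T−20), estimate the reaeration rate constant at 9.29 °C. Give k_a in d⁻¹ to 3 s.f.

k_a ≈ 1.39 d⁻¹

k_a(20) = 3.93 × 0.427^0.5 / 1.26^1.5 = 3.93 × 0.6535 / 1.414 = 1.816 d⁻¹.
k_a(9.29) = 1.816 × 1.025^(9.29−20) = 1.816 × 0.7676 = 1.394 d⁻¹.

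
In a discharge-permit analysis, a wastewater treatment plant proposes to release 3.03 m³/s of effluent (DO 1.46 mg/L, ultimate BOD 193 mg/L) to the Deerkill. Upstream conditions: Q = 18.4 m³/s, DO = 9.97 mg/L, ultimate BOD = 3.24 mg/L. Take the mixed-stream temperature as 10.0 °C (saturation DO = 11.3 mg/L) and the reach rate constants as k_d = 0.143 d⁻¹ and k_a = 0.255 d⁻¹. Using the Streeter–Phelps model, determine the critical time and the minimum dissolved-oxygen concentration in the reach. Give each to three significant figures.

Mixed DO = (18.4×9.97 + 3.03×1.46)/(18.4+3.03) = 187.9/21.43 = 8.767 mg/L.
Mixed L₀ = (18.4×3.24 + 3.03×193)/(21.43) = 644.4/21.43 = 30.07 mg/L.
Initial deficit D₀ = C_s − DO₀ = 11.3 − 8.767 = 2.533 mg/L.
t_c = (1/0.1120) ln[(0.255/0.143)(1 − 2.533×0.1120/(0.143×30.07))] = 8.929 × ln(1.666) = 4.555 d.
D_c = (0.143/0.255) × 30.07 × e^(−0.143×4.555) = 0.5608 × 30.07 × 0.5213 = 8.791 mg/L.
Minimum DO = 11.3 − 8.791 = 2.509 mg/L.

t_c ≈ 4.56 d; minimum DO ≈ 2.51 mg/L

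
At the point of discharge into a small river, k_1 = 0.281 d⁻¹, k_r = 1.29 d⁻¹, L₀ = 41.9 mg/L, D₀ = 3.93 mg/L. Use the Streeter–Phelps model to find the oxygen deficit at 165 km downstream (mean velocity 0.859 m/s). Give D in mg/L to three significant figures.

Travel time t = x/v = 165 km / (0.859 m/s) = 165000 m / 0.859 m/s = 192100 s = 2.223 d.
k_1 L₀/(k_r−k_1) = 0.281×41.9/(1.29−0.281) = 11.77/1.009 = 11.67 mg/L.
e^(−k_1 t) = e^(−0.281×2.223) = 0.5354; e^(−k_r t) = e^(−1.29×2.223) = 0.05682.
D = 11.67 × (0.5354 − 0.05682) + 3.93 × 0.05682 = 5.585 + 0.2233 = 5.808 mg/L.

D ≈ 5.81 mg/L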